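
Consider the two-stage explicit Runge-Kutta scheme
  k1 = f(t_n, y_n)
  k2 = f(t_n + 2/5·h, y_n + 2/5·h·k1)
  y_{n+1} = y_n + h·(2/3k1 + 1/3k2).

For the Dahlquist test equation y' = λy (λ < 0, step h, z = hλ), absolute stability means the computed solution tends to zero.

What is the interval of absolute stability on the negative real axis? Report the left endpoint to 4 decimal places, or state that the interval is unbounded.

With y'=λy (z=hλ):
  k1=λy_n ⇒ h·k1=z·y_n;  k2=λ(1+2/5z)y_n ⇒ h·k2=z(1+2/5z)y_n
  y_{n+1}/y_n = 1 + 2/3z + 1/3z(1+2/5z) = 1 + z + 2/15z²
  so R(z) = 1 + z + 2/15z².

Solve |R(x)|<1 on ℝ⁻.
x=-1.32: |R|=0.0877
R=1: x+2/15x²=0 ⇒ x=−15/2=-7.5000; min R=1−1/(4·2/15)=-0.8750>−1
Confirm numerically:
  x=-6.406: |R|=0.06558 <1
  x=-5.846: |R|=0.28924 <1
  x=-3.794: |R|=0.87474 <1
  x=-7.899: |R|=1.42023 >1
  x=-7.768: |R|=1.27758 >1
  x=-7.549: |R|=1.04932 >1
Interval (-7.5000, 0).

z∈(-7.5000,0).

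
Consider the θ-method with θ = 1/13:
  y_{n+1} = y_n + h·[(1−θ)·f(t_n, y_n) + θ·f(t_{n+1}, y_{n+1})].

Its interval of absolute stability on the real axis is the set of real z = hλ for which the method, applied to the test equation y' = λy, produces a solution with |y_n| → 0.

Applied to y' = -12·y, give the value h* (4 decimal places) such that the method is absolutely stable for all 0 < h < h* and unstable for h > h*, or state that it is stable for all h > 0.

(-2.3636,0); λ=-12 ⇒ h* = (26/11)/12 = 0.1970.

On y'=λy, z=hλ:
  y_{n+1} = y_n + z·[12/13·y_n + 1/13·y_{n+1}] ⇒ (1 − 1/13z)y_{n+1} = (1 + 12/13z)y_n
  so R(z) = (1 + 12/13z)/(1 − 1/13z).

Find x<0 with |R(x)|<1.
x=-0.52: |R|=0.5000
R=−1: 1+12/13x = −1+1/13x ⇒ -11/13x=2 ⇒ x=2/(-11/13)=-2.3636
Confirm numerically:
  x=-2.303: |R|=0.95641 <1
  x=-1.917: |R|=0.67064 <1
  x=-1.767: |R|=0.55556 <1
  x=-1.728: |R|=0.52526 <1
  x=-2.641: |R|=1.19506 >1
  x=-2.426: |R|=1.04447 >1
Stable set (-2.3636, 0).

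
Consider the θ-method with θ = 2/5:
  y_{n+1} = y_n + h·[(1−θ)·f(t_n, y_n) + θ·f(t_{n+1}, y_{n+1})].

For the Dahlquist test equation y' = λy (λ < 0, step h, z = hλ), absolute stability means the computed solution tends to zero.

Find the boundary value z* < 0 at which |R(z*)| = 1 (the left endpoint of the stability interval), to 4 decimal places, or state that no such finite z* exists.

z* = -10.0000.

Set f=λy, z=hλ:
  y_{n+1} = y_n + z·[3/5·y_n + 2/5·y_{n+1}] ⇒ (1 − 2/5z)y_{n+1} = (1 + 3/5z)y_n
  so R(z) = (1 + 3/5z)/(1 − 2/5z).

Find x<0 with |R(x)|<1.
x=-0.97: |R|=0.3012
R=−1: 1+3/5x = −1+2/5x ⇒ -1/5x=2 ⇒ x=2/(-1/5)=-10.0000
Confirm numerically:
  x=-8.888: |R|=0.95118 <1
  x=-7.162: |R|=0.85314 <1
  x=-6.643: |R|=0.81642 <1
  x=-4.420: |R|=0.59682 <1
  x=-10.471: |R|=1.01816 >1
  x=-10.368: |R|=1.01430 >1
Stable set (-10.0000, 0).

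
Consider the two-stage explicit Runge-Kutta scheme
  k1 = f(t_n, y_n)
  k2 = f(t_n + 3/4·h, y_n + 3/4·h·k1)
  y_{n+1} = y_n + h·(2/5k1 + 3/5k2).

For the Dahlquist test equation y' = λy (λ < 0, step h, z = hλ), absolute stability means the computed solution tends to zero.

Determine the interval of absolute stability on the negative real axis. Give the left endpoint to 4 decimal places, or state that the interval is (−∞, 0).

(-2.2222, 0).

Test eqn y'=λy, z=hλ:
  k1=λy_n ⇒ h·k1=z·y_n;  k2=λ(1+3/4z)y_n ⇒ h·k2=z(1+3/4z)y_n
  y_{n+1}/y_n = 1 + 2/5z + 3/5z(1+3/4z) = 1 + z + 9/20z²
  so R(z) = 1 + z + 9/20z².

Find x<0 with |R(x)|<1.
x=-0.59: |R|=0.5666
R=1: x+9/20x²=0 ⇒ x=−20/9=-2.2222; min R=1−1/(4·9/20)=0.4444>−1
Confirm numerically:
  x=-1.938: |R|=0.75213 <1
  x=-1.787: |R|=0.65002 <1
  x=-1.625: |R|=0.56328 <1
  x=-1.080: |R|=0.44488 <1
  x=-2.765: |R|=1.67535 >1
  x=-2.596: |R|=1.43665 >1
  x=-2.446: |R|=1.24631 >1
So |R|<1 on (-2.2222, 0).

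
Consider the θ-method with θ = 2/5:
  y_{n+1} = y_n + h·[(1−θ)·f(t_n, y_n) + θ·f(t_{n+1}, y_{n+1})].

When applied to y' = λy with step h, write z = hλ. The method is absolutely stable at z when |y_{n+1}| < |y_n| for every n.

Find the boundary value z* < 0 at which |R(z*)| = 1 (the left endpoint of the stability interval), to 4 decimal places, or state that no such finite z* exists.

left endpoint -10.0000.

With y'=λy (z=hλ):
  y_{n+1} = y_n + z·[3/5·y_n + 2/5·y_{n+1}] ⇒ (1 − 2/5z)y_{n+1} = (1 + 3/5z)y_n
  so R(z) = (1 + 3/5z)/(1 − 2/5z).

Need |R(x)|<1, x<0.
x=-0.76: |R|=0.4172
R=−1: 1+3/5x = −1+2/5x ⇒ -1/5x=2 ⇒ x=2/(-1/5)=-10.0000
Confirm numerically:
  x=-9.977: |R|=0.99908 <1
  x=-9.669: |R|=0.98640 <1
  x=-6.537: |R|=0.80840 <1
  x=-6.397: |R|=0.79752 <1
  x=-10.475: |R|=1.01830 >1
  x=-10.166: |R|=1.00655 >1
  x=-10.096: |R|=1.00381 >1
So |R|<1 on (-10.0000, 0).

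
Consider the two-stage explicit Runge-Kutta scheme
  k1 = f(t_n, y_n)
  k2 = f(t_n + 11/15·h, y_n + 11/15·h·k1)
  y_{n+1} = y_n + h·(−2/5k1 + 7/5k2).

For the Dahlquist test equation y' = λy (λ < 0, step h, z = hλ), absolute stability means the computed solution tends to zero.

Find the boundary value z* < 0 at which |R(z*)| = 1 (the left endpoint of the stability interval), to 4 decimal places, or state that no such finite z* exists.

left endpoint -0.9740.

Test eqn y'=λy, z=hλ:
  k1=λy_n ⇒ h·k1=z·y_n;  k2=λ(1+11/15z)y_n ⇒ h·k2=z(1+11/15z)y_n
  y_{n+1}/y_n = 1 − 2/5z + 7/5z(1+11/15z) = 1 + z + 77/75z²
  Hence R(z) = 1 + z + 77/75z².

Solve |R(x)|<1 on ℝ⁻.
x=-1.8: |R|=2.5264
R=1: x+77/75x²=0 ⇒ x=−75/77=-0.9740; min R=1−1/(4·77/75)=0.7565>−1
Confirm numerically:
  x=-0.878: |R|=0.91344 <1
  x=-0.845: |R|=0.88807 <1
  x=-0.626: |R|=0.77633 <1
  x=-1.225: |R|=1.31564 >1
  x=-0.999: |R|=1.02561 >1
So |R|<1 on (-0.9740, 0).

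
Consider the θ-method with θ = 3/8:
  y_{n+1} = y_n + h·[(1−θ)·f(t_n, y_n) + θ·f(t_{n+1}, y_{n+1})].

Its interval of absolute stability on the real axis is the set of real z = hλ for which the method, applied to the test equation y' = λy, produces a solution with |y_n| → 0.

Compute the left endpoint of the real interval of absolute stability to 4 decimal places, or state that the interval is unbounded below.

z* = -8.0000.

With y'=λy (z=hλ):
  y_{n+1} = y_n + z·[5/8·y_n + 3/8·y_{n+1}] ⇒ (1 − 3/8z)y_{n+1} = (1 + 5/8z)y_n
  so R(z) = (1 + 5/8z)/(1 − 3/8z).

Find x<0 with |R(x)|<1.
x=-1.14: |R|=0.2014
R=−1: 1+5/8x = −1+3/8x ⇒ -1/4x=2 ⇒ x=2/(-1/4)=-8.0000
Confirm numerically:
  x=-7.169: |R|=0.94367 <1
  x=-6.040: |R|=0.84992 <1
  x=-3.633: |R|=0.53786 <1
  x=-8.562: |R|=1.03337 >1
  x=-8.102: |R|=1.00631 >1
  x=-8.089: |R|=1.00552 >1
Interval (-8.0000, 0).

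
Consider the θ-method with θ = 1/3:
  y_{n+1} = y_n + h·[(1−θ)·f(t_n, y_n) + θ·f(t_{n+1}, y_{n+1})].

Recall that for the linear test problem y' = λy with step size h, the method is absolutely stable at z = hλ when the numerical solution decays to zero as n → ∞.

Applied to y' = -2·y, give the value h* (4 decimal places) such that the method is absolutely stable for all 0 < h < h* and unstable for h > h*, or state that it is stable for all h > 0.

(-6.0000,0); λ=-2 ⇒ h* = (6)/2 = 3.0000.

On y'=λy, z=hλ:
  y_{n+1} = y_n + z·[2/3·y_n + 1/3·y_{n+1}] ⇒ (1 − 1/3z)y_{n+1} = (1 + 2/3z)y_n
  R(z) = (1 + 2/3z)/(1 − 1/3z).

Boundary: |R(x)|=1, x<0.
x=-0.9: |R|=0.3077
R=−1: 1+2/3x = −1+1/3x ⇒ -1/3x=2 ⇒ x=2/(-1/3)=-6.0000
Confirm numerically:
  x=-5.423: |R|=0.93150 <1
  x=-4.012: |R|=0.71649 <1
  x=-2.571: |R|=0.38449 <1
  x=-6.556: |R|=1.05818 >1
  x=-6.380: |R|=1.04051 >1
  x=-6.304: |R|=1.03267 >1
So |R|<1 on (-6.0000, 0).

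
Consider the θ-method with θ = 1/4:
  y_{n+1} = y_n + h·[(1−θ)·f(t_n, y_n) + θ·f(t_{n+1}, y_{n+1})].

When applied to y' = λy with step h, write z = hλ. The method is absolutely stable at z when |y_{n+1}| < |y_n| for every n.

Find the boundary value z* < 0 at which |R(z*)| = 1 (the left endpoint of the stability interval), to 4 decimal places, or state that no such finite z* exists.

With y'=λy (z=hλ):
  y_{n+1} = y_n + z·[3/4·y_n + 1/4·y_{n+1}] ⇒ (1 − 1/4z)y_{n+1} = (1 + 3/4z)y_n
  ⇒ R(z) = (1 + 3/4z)/(1 − 1/4z).

Need |R(x)|<1, x<0.
x=-1.3: |R|=0.0189
R=−1: 1+3/4x = −1+1/4x ⇒ -1/2x=2 ⇒ x=2/(-1/2)=-4.0000
Confirm numerically:
  x=-3.957: |R|=0.98919 <1
  x=-3.280: |R|=0.80220 <1
  x=-1.641: |R|=0.16362 <1
  x=-4.477: |R|=1.11254 >1
  x=-4.316: |R|=1.07600 >1
  x=-4.086: |R|=1.02127 >1
Stable set (-4.0000, 0).

left endpoint -4.0000.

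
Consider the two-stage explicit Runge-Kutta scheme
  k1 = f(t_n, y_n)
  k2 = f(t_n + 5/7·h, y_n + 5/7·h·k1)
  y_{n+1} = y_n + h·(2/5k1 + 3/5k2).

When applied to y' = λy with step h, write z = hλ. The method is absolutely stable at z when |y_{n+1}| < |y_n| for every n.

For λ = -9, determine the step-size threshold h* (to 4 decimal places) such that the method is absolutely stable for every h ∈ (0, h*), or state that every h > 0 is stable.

(-2.3333,0); λ=-9 ⇒ h* = (7/3)/9 = 0.2593.

Set f=λy, z=hλ:
  k1=λy_n ⇒ h·k1=z·y_n;  k2=λ(1+5/7z)y_n ⇒ h·k2=z(1+5/7z)y_n
  y_{n+1}/y_n = 1 + 2/5z + 3/5z(1+5/7z) = 1 + z + 3/7z²
  so R(z) = 1 + z + 3/7z².

Solve |R(x)|<1 on ℝ⁻.
x=-1.72: |R|=0.5479
R=1: x+3/7x²=0 ⇒ x=−7/3=-2.3333; min R=1−1/(4·3/7)=0.4167>−1
Confirm numerically:
  x=-2.219: |R|=0.89127 <1
  x=-2.032: |R|=0.73758 <1
  x=-1.992: |R|=0.70860 <1
  x=-2.897: |R|=1.69983 >1
  x=-2.552: |R|=1.23916 >1
  x=-2.532: |R|=1.21558 >1
So |R|<1 on (-2.3333, 0).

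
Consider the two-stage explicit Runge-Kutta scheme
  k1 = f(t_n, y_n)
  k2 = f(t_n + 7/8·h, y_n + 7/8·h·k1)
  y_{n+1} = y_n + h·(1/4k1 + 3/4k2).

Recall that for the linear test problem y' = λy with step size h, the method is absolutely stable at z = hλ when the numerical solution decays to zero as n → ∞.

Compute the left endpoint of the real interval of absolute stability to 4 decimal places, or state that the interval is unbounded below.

Test eqn y'=λy, z=hλ:
  k1=λy_n ⇒ h·k1=z·y_n;  k2=λ(1+7/8z)y_n ⇒ h·k2=z(1+7/8z)y_n
  y_{n+1}/y_n = 1 + 1/4z + 3/4z(1+7/8z) = 1 + z + 21/32z²
  so R(z) = 1 + z + 21/32z².

Boundary: |R(x)|=1, x<0.
x=-1.77: |R|=1.2860
R=1: x+21/32x²=0 ⇒ x=−32/21=-1.5238; min R=1−1/(4·21/32)=0.6190>−1
Confirm numerically:
  x=-1.356: |R|=0.85067 <1
  x=-1.105: |R|=0.69630 <1
  x=-0.895: |R|=0.63067 <1
  x=-1.832: |R|=1.37052 >1
  x=-1.768: |R|=1.28332 >1
Interval (-1.5238, 0).

z* = -1.5238.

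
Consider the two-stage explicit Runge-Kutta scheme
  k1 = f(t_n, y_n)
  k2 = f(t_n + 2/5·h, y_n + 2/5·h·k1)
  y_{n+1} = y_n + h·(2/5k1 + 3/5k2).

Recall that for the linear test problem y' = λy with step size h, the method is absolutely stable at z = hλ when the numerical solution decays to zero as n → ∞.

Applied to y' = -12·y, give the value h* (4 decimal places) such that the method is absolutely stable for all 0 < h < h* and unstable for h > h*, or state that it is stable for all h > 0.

(-4.1667,0); λ=-12 ⇒ h* = (25/6)/12 = 0.3472.

Set f=λy, z=hλ:
  k1=λy_n ⇒ h·k1=z·y_n;  k2=λ(1+2/5z)y_n ⇒ h·k2=z(1+2/5z)y_n
  y_{n+1}/y_n = 1 + 2/5z + 3/5z(1+2/5z) = 1 + z + 6/25z²
  ⇒ R(z) = 1 + z + 6/25z².

Need |R(x)|<1, x<0.
x=-0.44: |R|=0.6065
R=1: x+6/25x²=0 ⇒ x=−25/6=-4.1667; min R=1−1/(4·6/25)=-0.0417>−1
Confirm numerically:
  x=-3.459: |R|=0.41252 <1
  x=-2.801: |R|=0.08194 <1
  x=-2.501: |R|=0.00020 <1
  x=-2.303: |R|=0.03009 <1
  x=-4.669: |R|=1.56289 >1
  x=-4.635: |R|=1.52097 >1
  x=-4.518: |R|=1.38096 >1
Interval (-4.1667, 0).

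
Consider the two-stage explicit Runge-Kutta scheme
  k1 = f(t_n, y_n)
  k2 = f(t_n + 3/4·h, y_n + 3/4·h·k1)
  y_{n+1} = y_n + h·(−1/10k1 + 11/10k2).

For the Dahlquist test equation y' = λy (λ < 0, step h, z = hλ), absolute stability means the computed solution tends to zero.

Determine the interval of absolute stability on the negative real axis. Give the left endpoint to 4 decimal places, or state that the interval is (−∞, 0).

(-1.2121, 0).

On y'=λy, z=hλ:
  k1=λy_n ⇒ h·k1=z·y_n;  k2=λ(1+3/4z)y_n ⇒ h·k2=z(1+3/4z)y_n
  y_{n+1}/y_n = 1 − 1/10z + 11/10z(1+3/4z) = 1 + z + 33/40z²
  Hence R(z) = 1 + z + 33/40z².

Need |R(x)|<1, x<0.
x=-0.33: |R|=0.7598
R=1: x+33/40x²=0 ⇒ x=−40/33=-1.2121; min R=1−1/(4·33/40)=0.6970>−1
Confirm numerically:
  x=-1.188: |R|=0.97636 <1
  x=-1.160: |R|=0.95012 <1
  x=-0.871: |R|=0.75488 <1
  x=-0.799: |R|=0.72768 <1
  x=-1.722: |R|=1.72436 >1
  x=-1.260: |R|=1.04977 >1
  x=-1.254: |R|=1.04333 >1
Stable set (-1.2121, 0).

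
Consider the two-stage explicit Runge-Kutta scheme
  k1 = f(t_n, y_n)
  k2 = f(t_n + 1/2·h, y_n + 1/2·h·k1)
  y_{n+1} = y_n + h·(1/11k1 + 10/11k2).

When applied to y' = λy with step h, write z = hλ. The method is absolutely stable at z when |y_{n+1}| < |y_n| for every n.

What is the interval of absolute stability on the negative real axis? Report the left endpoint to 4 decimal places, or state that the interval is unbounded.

(-2.2000, 0).

Test eqn y'=λy, z=hλ:
  k1=λy_n ⇒ h·k1=z·y_n;  k2=λ(1+1/2z)y_n ⇒ h·k2=z(1+1/2z)y_n
  y_{n+1}/y_n = 1 + 1/11z + 10/11z(1+1/2z) = 1 + z + 5/11z²
  Hence R(z) = 1 + z + 5/11z².

Need |R(x)|<1, x<0.
x=-1.7: |R|=0.6136
R=1: x+5/11x²=0 ⇒ x=−11/5=-2.2000; min R=1−1/(4·5/11)=0.4500>−1
Confirm numerically:
  x=-1.528: |R|=0.53327 <1
  x=-1.202: |R|=0.45473 <1
  x=-0.960: |R|=0.45891 <1
  x=-0.944: |R|=0.46106 <1
  x=-2.270: |R|=1.07223 >1
  x=-2.269: |R|=1.07116 >1
Interval (-2.2000, 0).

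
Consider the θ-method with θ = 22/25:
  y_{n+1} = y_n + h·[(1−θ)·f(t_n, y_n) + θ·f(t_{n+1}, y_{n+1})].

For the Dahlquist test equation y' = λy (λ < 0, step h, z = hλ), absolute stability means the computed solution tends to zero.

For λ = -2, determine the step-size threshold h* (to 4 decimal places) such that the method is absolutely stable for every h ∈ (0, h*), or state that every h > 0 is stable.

On y'=λy, z=hλ:
  y_{n+1} = y_n + z·[3/25·y_n + 22/25·y_{n+1}] ⇒ (1 − 22/25z)y_{n+1} = (1 + 3/25z)y_n
  so R(z) = (1 + 3/25z)/(1 − 22/25z).

Need |R(x)|<1, x<0.
x=-0.36: |R|=0.7266
x=-2: |R|=0.2754
x=-10: |R|=0.0204
x=-100: |R|=0.1236
θ=22/25≥1/2 ⇒ |1+3/25x|<|1−22/25x| ∀x<0 ⇒ unbounded interval.

interval (−∞, 0). Any h>0 works for λ=-2.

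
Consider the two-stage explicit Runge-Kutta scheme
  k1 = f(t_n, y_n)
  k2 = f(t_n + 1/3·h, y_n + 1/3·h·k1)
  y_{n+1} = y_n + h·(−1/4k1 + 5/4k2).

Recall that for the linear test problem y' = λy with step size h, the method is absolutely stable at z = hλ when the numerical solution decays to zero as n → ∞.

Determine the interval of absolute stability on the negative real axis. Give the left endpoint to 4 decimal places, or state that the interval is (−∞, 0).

With y'=λy (z=hλ):
  k1=λy_n ⇒ h·k1=z·y_n;  k2=λ(1+1/3z)y_n ⇒ h·k2=z(1+1/3z)y_n
  y_{n+1}/y_n = 1 − 1/4z + 5/4z(1+1/3z) = 1 + z + 5/12z²
  R(z) = 1 + z + 5/12z².

Find x<0 with |R(x)|<1.
x=-1.28: |R|=0.4027
R=1: x+5/12x²=0 ⇒ x=−12/5=-2.4000; min R=1−1/(4·5/12)=0.4000>−1
Confirm numerically:
  x=-1.646: |R|=0.48288 <1
  x=-1.230: |R|=0.40038 <1
  x=-1.090: |R|=0.40504 <1
  x=-2.921: |R|=1.63410 >1
  x=-2.896: |R|=1.59851 >1
  x=-2.705: |R|=1.34376 >1
Interval (-2.4000, 0).

(-2.4000, 0).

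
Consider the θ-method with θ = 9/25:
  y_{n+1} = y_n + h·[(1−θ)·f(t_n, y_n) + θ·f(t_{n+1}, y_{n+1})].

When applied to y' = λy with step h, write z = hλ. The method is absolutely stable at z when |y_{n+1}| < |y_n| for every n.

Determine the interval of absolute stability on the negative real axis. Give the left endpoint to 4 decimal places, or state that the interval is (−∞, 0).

On y'=λy, z=hλ:
  y_{n+1} = y_n + z·[16/25·y_n + 9/25·y_{n+1}] ⇒ (1 − 9/25z)y_{n+1} = (1 + 16/25z)y_n
  ⇒ R(z) = (1 + 16/25z)/(1 − 9/25z).

Boundary: |R(x)|=1, x<0.
x=-1.19: |R|=0.1669
R=−1: 1+16/25x = −1+9/25x ⇒ -7/25x=2 ⇒ x=2/(-7/25)=-7.1429
Confirm numerically:
  x=-6.620: |R|=0.95673 <1
  x=-6.497: |R|=0.94584 <1
  x=-6.078: |R|=0.90648 <1
  x=-3.903: |R|=0.62282 <1
  x=-7.552: |R|=1.03081 >1
  x=-7.457: |R|=1.02387 >1
  x=-7.378: |R|=1.01801 >1
Interval (-7.1429, 0).

z∈(-7.1429,0).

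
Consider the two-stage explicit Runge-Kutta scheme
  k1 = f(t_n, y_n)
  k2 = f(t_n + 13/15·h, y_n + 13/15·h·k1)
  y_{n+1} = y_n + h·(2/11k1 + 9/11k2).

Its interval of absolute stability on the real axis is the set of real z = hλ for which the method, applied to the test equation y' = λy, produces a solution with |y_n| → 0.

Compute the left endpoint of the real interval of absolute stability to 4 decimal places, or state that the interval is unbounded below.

left endpoint -1.4103.

With y'=λy (z=hλ):
  k1=λy_n ⇒ h·k1=z·y_n;  k2=λ(1+13/15z)y_n ⇒ h·k2=z(1+13/15z)y_n
  y_{n+1}/y_n = 1 + 2/11z + 9/11z(1+13/15z) = 1 + z + 39/55z²
  so R(z) = 1 + z + 39/55z².

Need |R(x)|<1, x<0.
x=-0.85: |R|=0.6623
R=1: x+39/55x²=0 ⇒ x=−55/39=-1.4103; min R=1−1/(4·39/55)=0.6474>−1
Confirm numerically:
  x=-1.124: |R|=0.77185 <1
  x=-1.097: |R|=0.75633 <1
  x=-0.728: |R|=0.64781 <1
  x=-1.711: |R|=1.36488 >1
  x=-1.664: |R|=1.29940 >1
So |R|<1 on (-1.4103, 0).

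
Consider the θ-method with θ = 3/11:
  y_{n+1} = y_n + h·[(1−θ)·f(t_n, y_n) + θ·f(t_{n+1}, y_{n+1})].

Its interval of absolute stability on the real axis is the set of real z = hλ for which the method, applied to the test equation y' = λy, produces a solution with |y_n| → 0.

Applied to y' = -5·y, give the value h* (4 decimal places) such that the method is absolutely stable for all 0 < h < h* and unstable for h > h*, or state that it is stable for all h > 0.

Test eqn y'=λy, z=hλ:
  y_{n+1} = y_n + z·[8/11·y_n + 3/11·y_{n+1}] ⇒ (1 − 3/11z)y_{n+1} = (1 + 8/11z)y_n
  ⇒ R(z) = (1 + 8/11z)/(1 − 3/11z).

Boundary: |R(x)|=1, x<0.
x=-0.33: |R|=0.6972
R=−1: 1+8/11x = −1+3/11x ⇒ -5/11x=2 ⇒ x=2/(-5/11)=-4.4000
Confirm numerically:
  x=-4.092: |R|=0.93384 <1
  x=-4.033: |R|=0.92056 <1
  x=-3.389: |R|=0.76118 <1
  x=-2.828: |R|=0.59659 <1
  x=-4.945: |R|=1.10548 >1
  x=-4.889: |R|=1.09526 >1
  x=-4.770: |R|=1.07309 >1
So |R|<1 on (-4.4000, 0).

(-4.4000,0); λ=-5 ⇒ h* = (22/5)/5 = 0.8800.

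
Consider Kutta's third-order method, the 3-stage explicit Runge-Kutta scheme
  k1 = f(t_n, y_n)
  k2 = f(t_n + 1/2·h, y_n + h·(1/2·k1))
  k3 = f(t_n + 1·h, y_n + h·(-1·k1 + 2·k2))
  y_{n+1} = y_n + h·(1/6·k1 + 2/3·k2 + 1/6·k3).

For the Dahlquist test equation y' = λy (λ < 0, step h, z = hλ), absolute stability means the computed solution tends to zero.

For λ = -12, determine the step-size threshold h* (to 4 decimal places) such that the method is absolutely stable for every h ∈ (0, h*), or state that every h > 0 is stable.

(-2.5127,0); λ=-12 ⇒ h* = 0.2094.

Test eqn y'=λy, z=hλ:
  order 3, 3-stage ⇒ R(z)=1+z+z^2/2+z^3/6
  (e.g. R(-0.82)=0.42431, |R|=0.42431)

Find x<0 with |R(x)|<1.
x=-0.82: |R|=0.4243
|R(-1.75)|=0.1120 |R(-1.38)|=0.1342 |R(-1.13)|=0.2680
Bisect:
  x_lo=-3.2358 |R|=2.6473  x_hi=-0.3365 |R|=0.7137
  mid=-1.78617 |R|=0.14073 →hi
  mid=-2.51098 |R|=0.99710 →hi
  mid=-2.87339 |R|=1.69916 →lo
  mid=-2.69218 |R|=1.32035 →lo
  mid=-2.60158 |R|=1.15215 →lo
  mid=-2.55628 |R|=1.07303 →lo
  mid=-2.53363 |R|=1.03467 →lo
  mid=-2.52231 |R|=1.01579 →lo
  mid=-2.51664 |R|=1.00642 →lo
  mid=-2.51381 |R|=1.00176 →lo
  ...
  [-2.51275,-2.51257] ⇒ x*=-2.5127
Stable set (-2.5127, 0).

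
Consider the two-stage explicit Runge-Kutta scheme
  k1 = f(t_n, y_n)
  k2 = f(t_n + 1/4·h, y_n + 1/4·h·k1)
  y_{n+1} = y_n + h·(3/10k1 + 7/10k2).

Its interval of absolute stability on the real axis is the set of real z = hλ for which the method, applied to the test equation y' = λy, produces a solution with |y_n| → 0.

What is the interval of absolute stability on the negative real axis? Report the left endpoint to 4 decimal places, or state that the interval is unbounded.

On y'=λy, z=hλ:
  k1=λy_n ⇒ h·k1=z·y_n;  k2=λ(1+1/4z)y_n ⇒ h·k2=z(1+1/4z)y_n
  y_{n+1}/y_n = 1 + 3/10z + 7/10z(1+1/4z) = 1 + z + 7/40z²
  R(z) = 1 + z + 7/40z².

Boundary: |R(x)|=1, x<0.
x=-0.51: |R|=0.5355
R=1: x+7/40x²=0 ⇒ x=−40/7=-5.7143; min R=1−1/(4·7/40)=-0.4286>−1
Confirm numerically:
  x=-3.112: |R|=0.41720 <1
  x=-2.555: |R|=0.41260 <1
  x=-2.476: |R|=0.40315 <1
  x=-6.129: |R|=1.44481 >1
  x=-5.865: |R|=1.15469 >1
So |R|<1 on (-5.7143, 0).

z∈(-5.7143,0).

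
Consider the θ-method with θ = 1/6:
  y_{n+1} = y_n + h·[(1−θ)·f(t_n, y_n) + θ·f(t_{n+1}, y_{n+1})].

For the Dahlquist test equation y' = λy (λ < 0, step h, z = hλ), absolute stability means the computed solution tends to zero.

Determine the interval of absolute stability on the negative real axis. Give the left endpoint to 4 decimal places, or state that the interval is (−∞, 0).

z∈(-3.0000,0).

Test eqn y'=λy, z=hλ:
  y_{n+1} = y_n + z·[5/6·y_n + 1/6·y_{n+1}] ⇒ (1 − 1/6z)y_{n+1} = (1 + 5/6z)y_n
  Hence R(z) = (1 + 5/6z)/(1 − 1/6z).

Find x<0 with |R(x)|<1.
x=-1.56: |R|=0.2381
R=−1: 1+5/6x = −1+1/6x ⇒ -2/3x=2 ⇒ x=2/(-2/3)=-3.0000
Confirm numerically:
  x=-2.297: |R|=0.66108 <1
  x=-2.225: |R|=0.62310 <1
  x=-1.970: |R|=0.48306 <1
  x=-1.781: |R|=0.37335 <1
  x=-3.552: |R|=1.23116 >1
  x=-3.532: |R|=1.22325 >1
  x=-3.359: |R|=1.15344 >1
Interval (-3.0000, 0).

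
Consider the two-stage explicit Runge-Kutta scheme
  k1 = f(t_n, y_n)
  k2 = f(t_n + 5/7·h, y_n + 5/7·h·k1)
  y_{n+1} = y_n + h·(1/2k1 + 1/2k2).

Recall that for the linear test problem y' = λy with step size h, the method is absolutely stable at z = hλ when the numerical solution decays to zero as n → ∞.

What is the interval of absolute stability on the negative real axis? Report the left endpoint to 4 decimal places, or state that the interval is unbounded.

On y'=λy, z=hλ:
  k1=λy_n ⇒ h·k1=z·y_n;  k2=λ(1+5/7z)y_n ⇒ h·k2=z(1+5/7z)y_n
  y_{n+1}/y_n = 1 + 1/2z + 1/2z(1+5/7z) = 1 + z + 5/14z²
  ⇒ R(z) = 1 + z + 5/14z².

Need |R(x)|<1, x<0.
x=-0.58: |R|=0.5401
R=1: x+5/14x²=0 ⇒ x=−14/5=-2.8000; min R=1−1/(4·5/14)=0.3000>−1
Confirm numerically:
  x=-2.383: |R|=0.64510 <1
  x=-2.092: |R|=0.47102 <1
  x=-1.236: |R|=0.30961 <1
  x=-3.231: |R|=1.49734 >1
  x=-3.159: |R|=1.40503 >1
Stable set (-2.8000, 0).

z∈(-2.8000,0).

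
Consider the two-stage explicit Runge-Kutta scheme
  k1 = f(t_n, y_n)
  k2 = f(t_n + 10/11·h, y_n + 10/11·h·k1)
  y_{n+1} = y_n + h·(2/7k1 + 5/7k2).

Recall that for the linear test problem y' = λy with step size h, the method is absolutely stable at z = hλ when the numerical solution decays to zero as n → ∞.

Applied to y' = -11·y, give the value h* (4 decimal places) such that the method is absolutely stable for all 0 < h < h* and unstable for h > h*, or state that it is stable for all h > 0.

Set f=λy, z=hλ:
  k1=λy_n ⇒ h·k1=z·y_n;  k2=λ(1+10/11z)y_n ⇒ h·k2=z(1+10/11z)y_n
  y_{n+1}/y_n = 1 + 2/7z + 5/7z(1+10/11z) = 1 + z + 50/77z²
  ⇒ R(z) = 1 + z + 50/77z².

Need |R(x)|<1, x<0.
x=-1.68: |R|=1.1527
R=1: x+50/77x²=0 ⇒ x=−77/50=-1.5400; min R=1−1/(4·50/77)=0.6150>−1
Confirm numerically:
  x=-1.407: |R|=0.87849 <1
  x=-1.295: |R|=0.79398 <1
  x=-0.742: |R|=0.61551 <1
  x=-1.788: |R|=1.28794 >1
  x=-1.718: |R|=1.19857 >1
So |R|<1 on (-1.5400, 0).

(-1.5400,0); λ=-11 ⇒ h* = (77/50)/11 = 0.1400.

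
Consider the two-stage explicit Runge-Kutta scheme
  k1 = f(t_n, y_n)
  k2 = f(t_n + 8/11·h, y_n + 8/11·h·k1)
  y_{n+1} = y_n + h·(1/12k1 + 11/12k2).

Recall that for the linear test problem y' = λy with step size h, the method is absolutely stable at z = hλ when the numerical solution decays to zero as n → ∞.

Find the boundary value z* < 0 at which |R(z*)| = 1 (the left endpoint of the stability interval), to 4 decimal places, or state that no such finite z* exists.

Test eqn y'=λy, z=hλ:
  k1=λy_n ⇒ h·k1=z·y_n;  k2=λ(1+8/11z)y_n ⇒ h·k2=z(1+8/11z)y_n
  y_{n+1}/y_n = 1 + 1/12z + 11/12z(1+8/11z) = 1 + z + 2/3z²
  R(z) = 1 + z + 2/3z².

Solve |R(x)|<1 on ℝ⁻.
x=-1.56: |R|=1.0624
R=1: x+2/3x²=0 ⇒ x=−3/2=-1.5000; min R=1−1/(4·2/3)=0.6250>−1
Confirm numerically:
  x=-1.341: |R|=0.85785 <1
  x=-1.252: |R|=0.79300 <1
  x=-1.106: |R|=0.70949 <1
  x=-0.663: |R|=0.63005 <1
  x=-1.666: |R|=1.18437 >1
  x=-1.592: |R|=1.09764 >1
  x=-1.568: |R|=1.07108 >1
Stable set (-1.5000, 0).

left endpoint -1.5000.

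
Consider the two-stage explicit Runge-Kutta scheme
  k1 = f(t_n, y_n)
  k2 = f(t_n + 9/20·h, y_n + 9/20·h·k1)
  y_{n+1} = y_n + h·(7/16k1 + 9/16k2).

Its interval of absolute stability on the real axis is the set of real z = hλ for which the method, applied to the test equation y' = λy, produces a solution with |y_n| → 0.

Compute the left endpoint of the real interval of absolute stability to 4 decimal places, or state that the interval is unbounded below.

z* = -3.9506.

Set f=λy, z=hλ:
  k1=λy_n ⇒ h·k1=z·y_n;  k2=λ(1+9/20z)y_n ⇒ h·k2=z(1+9/20z)y_n
  y_{n+1}/y_n = 1 + 7/16z + 9/16z(1+9/20z) = 1 + z + 81/320z²
  Hence R(z) = 1 + z + 81/320z².

Boundary: |R(x)|=1, x<0.
x=-1.74: |R|=0.0264
R=1: x+81/320x²=0 ⇒ x=−320/81=-3.9506; min R=1−1/(4·81/320)=0.0123>−1
Confirm numerically:
  x=-3.917: |R|=0.96667 <1
  x=-3.816: |R|=0.86997 <1
  x=-2.639: |R|=0.12384 <1
  x=-2.372: |R|=0.05218 <1
  x=-4.515: |R|=1.64501 >1
  x=-4.309: |R|=1.39089 >1
So |R|<1 on (-3.9506, 0).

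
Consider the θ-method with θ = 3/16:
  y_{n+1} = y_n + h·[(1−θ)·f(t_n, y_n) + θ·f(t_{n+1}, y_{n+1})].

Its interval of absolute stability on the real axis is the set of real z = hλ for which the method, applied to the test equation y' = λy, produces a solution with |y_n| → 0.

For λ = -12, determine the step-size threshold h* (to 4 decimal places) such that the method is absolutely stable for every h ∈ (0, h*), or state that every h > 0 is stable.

On y'=λy, z=hλ:
  y_{n+1} = y_n + z·[13/16·y_n + 3/16·y_{n+1}] ⇒ (1 − 3/16z)y_{n+1} = (1 + 13/16z)y_n
  so R(z) = (1 + 13/16z)/(1 − 3/16z).

Solve |R(x)|<1 on ℝ⁻.
x=-1: |R|=0.1579
R=−1: 1+13/16x = −1+3/16x ⇒ -5/8x=2 ⇒ x=2/(-5/8)=-3.2000
Confirm numerically:
  x=-2.342: |R|=0.62738 <1
  x=-2.013: |R|=0.46141 <1
  x=-1.696: |R|=0.28680 <1
  x=-1.578: |R|=0.21771 <1
  x=-3.518: |R|=1.11976 >1
  x=-3.367: |R|=1.06398 >1
Stable set (-3.2000, 0).

(-3.2000,0); λ=-12 ⇒ h* = (16/5)/12 = 0.2667.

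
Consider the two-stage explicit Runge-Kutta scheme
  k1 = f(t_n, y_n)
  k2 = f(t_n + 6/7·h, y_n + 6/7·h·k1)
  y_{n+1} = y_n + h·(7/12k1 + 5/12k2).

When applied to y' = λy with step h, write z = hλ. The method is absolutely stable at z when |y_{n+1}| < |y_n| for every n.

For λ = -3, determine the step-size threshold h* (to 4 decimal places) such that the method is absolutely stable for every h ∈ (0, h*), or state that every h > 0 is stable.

(-2.8000,0); λ=-3 ⇒ h* = (14/5)/3 = 0.9333.

Set f=λy, z=hλ:
  k1=λy_n ⇒ h·k1=z·y_n;  k2=λ(1+6/7z)y_n ⇒ h·k2=z(1+6/7z)y_n
  y_{n+1}/y_n = 1 + 7/12z + 5/12z(1+6/7z) = 1 + z + 5/14z²
  R(z) = 1 + z + 5/14z².

Solve |R(x)|<1 on ℝ⁻.
x=-1.52: |R|=0.3051
R=1: x+5/14x²=0 ⇒ x=−14/5=-2.8000; min R=1−1/(4·5/14)=0.3000>−1
Confirm numerically:
  x=-2.625: |R|=0.83594 <1
  x=-2.283: |R|=0.57846 <1
  x=-1.563: |R|=0.30949 <1
  x=-3.117: |R|=1.35289 >1
  x=-2.897: |R|=1.10036 >1
So |R|<1 on (-2.8000, 0).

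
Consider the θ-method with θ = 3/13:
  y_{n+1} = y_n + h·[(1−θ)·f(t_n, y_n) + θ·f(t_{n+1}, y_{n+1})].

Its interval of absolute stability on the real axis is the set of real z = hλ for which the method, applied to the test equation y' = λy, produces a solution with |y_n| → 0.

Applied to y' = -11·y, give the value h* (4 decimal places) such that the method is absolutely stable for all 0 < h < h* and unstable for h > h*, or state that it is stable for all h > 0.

On y'=λy, z=hλ:
  y_{n+1} = y_n + z·[10/13·y_n + 3/13·y_{n+1}] ⇒ (1 − 3/13z)y_{n+1} = (1 + 10/13z)y_n
  so R(z) = (1 + 10/13z)/(1 − 3/13z).

Solve |R(x)|<1 on ℝ⁻.
x=-0.54: |R|=0.5198
R=−1: 1+10/13x = −1+3/13x ⇒ -7/13x=2 ⇒ x=2/(-7/13)=-3.7143
Confirm numerically:
  x=-3.442: |R|=0.91829 <1
  x=-2.632: |R|=0.63744 <1
  x=-2.380: |R|=0.53625 <1
  x=-2.117: |R|=0.42220 <1
  x=-4.156: |R|=1.12141 >1
  x=-3.920: |R|=1.05816 >1
So |R|<1 on (-3.7143, 0).

(-3.7143,0); λ=-11 ⇒ h* = (26/7)/11 = 0.3377.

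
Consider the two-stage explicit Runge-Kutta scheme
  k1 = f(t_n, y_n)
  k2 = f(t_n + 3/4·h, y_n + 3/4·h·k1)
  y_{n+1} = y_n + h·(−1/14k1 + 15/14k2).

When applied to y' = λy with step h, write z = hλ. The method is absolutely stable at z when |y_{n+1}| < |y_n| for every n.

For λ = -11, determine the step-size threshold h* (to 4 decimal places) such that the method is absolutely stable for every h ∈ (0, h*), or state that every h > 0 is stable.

(-1.2444,0); λ=-11 ⇒ h* = (56/45)/11 = 0.1131.

Set f=λy, z=hλ:
  k1=λy_n ⇒ h·k1=z·y_n;  k2=λ(1+3/4z)y_n ⇒ h·k2=z(1+3/4z)y_n
  y_{n+1}/y_n = 1 − 1/14z + 15/14z(1+3/4z) = 1 + z + 45/56z²
  Hence R(z) = 1 + z + 45/56z².

Need |R(x)|<1, x<0.
x=-1.43: |R|=1.2132
R=1: x+45/56x²=0 ⇒ x=−56/45=-1.2444; min R=1−1/(4·45/56)=0.6889>−1
Confirm numerically:
  x=-1.151: |R|=0.91357 <1
  x=-1.017: |R|=0.81413 <1
  x=-0.825: |R|=0.72193 <1
  x=-0.631: |R|=0.68895 <1
  x=-1.763: |R|=1.73464 >1
  x=-1.377: |R|=1.14668 >1
  x=-1.318: |R|=1.07790 >1
So |R|<1 on (-1.2444, 0).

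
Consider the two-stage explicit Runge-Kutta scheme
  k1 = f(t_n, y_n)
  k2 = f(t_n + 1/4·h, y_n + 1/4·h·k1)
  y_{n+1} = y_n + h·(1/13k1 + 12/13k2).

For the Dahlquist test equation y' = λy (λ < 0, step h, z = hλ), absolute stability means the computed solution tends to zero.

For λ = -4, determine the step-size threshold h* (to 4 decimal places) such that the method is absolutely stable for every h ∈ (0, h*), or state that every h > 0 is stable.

Set f=λy, z=hλ:
  k1=λy_n ⇒ h·k1=z·y_n;  k2=λ(1+1/4z)y_n ⇒ h·k2=z(1+1/4z)y_n
  y_{n+1}/y_n = 1 + 1/13z + 12/13z(1+1/4z) = 1 + z + 3/13z²
  R(z) = 1 + z + 3/13z².

Need |R(x)|<1, x<0.
x=-0.52: |R|=0.5424
R=1: x+3/13x²=0 ⇒ x=−13/3=-4.3333; min R=1−1/(4·3/13)=-0.0833>−1
Confirm numerically:
  x=-3.723: |R|=0.47563 <1
  x=-3.589: |R|=0.38352 <1
  x=-2.260: |R|=0.08132 <1
  x=-4.533: |R|=1.20887 >1
  x=-4.488: |R|=1.16019 >1
So |R|<1 on (-4.3333, 0).

(-4.3333,0); λ=-4 ⇒ h* = (13/3)/4 = 1.0833.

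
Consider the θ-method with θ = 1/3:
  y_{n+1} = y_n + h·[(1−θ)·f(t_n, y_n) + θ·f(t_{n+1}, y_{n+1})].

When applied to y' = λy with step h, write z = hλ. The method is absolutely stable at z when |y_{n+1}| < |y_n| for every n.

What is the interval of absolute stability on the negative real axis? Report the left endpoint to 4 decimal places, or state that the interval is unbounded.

(-6.0000, 0).

Test eqn y'=λy, z=hλ:
  y_{n+1} = y_n + z·[2/3·y_n + 1/3·y_{n+1}] ⇒ (1 − 1/3z)y_{n+1} = (1 + 2/3z)y_n
  Hence R(z) = (1 + 2/3z)/(1 − 1/3z).

Solve |R(x)|<1 on ℝ⁻.
x=-0.42: |R|=0.6316
R=−1: 1+2/3x = −1+1/3x ⇒ -1/3x=2 ⇒ x=2/(-1/3)=-6.0000
Confirm numerically:
  x=-4.194: |R|=0.74896 <1
  x=-4.018: |R|=0.71758 <1
  x=-3.758: |R|=0.66825 <1
  x=-3.520: |R|=0.61963 <1
  x=-6.566: |R|=1.05917 >1
  x=-6.544: |R|=1.05700 >1
  x=-6.219: |R|=1.02376 >1
So |R|<1 on (-6.0000, 0).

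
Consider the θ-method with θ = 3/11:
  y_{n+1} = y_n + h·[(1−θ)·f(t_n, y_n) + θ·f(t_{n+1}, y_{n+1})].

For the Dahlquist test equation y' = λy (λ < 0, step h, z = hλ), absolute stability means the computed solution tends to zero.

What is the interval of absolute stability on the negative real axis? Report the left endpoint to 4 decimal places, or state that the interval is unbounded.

With y'=λy (z=hλ):
  y_{n+1} = y_n + z·[8/11·y_n + 3/11·y_{n+1}] ⇒ (1 − 3/11z)y_{n+1} = (1 + 8/11z)y_n
  ⇒ R(z) = (1 + 8/11z)/(1 − 3/11z).

Boundary: |R(x)|=1, x<0.
x=-0.86: |R|=0.3034
R=−1: 1+8/11x = −1+3/11x ⇒ -5/11x=2 ⇒ x=2/(-5/11)=-4.4000
Confirm numerically:
  x=-3.171: |R|=0.70043 <1
  x=-2.827: |R|=0.59627 <1
  x=-1.802: |R|=0.20822 <1
  x=-4.964: |R|=1.10891 >1
  x=-4.764: |R|=1.07196 >1
  x=-4.440: |R|=1.00822 >1
Stable set (-4.4000, 0).

z∈(-4.4000,0).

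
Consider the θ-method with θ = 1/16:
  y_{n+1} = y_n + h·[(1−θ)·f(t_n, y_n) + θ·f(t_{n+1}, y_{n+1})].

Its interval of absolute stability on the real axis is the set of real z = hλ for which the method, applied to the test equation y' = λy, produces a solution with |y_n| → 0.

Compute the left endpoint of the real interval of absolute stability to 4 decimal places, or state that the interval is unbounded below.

left endpoint -2.2857.

With y'=λy (z=hλ):
  y_{n+1} = y_n + z·[15/16·y_n + 1/16·y_{n+1}] ⇒ (1 − 1/16z)y_{n+1} = (1 + 15/16z)y_n
  so R(z) = (1 + 15/16z)/(1 − 1/16z).

Need |R(x)|<1, x<0.
x=-0.44: |R|=0.5718
R=−1: 1+15/16x = −1+1/16x ⇒ -7/8x=2 ⇒ x=2/(-7/8)=-2.2857
Confirm numerically:
  x=-1.917: |R|=0.71189 <1
  x=-1.830: |R|=0.64218 <1
  x=-1.593: |R|=0.44876 <1
  x=-1.445: |R|=0.32531 <1
  x=-2.843: |R|=1.41405 >1
  x=-2.611: |R|=1.24469 >1
Interval (-2.2857, 0).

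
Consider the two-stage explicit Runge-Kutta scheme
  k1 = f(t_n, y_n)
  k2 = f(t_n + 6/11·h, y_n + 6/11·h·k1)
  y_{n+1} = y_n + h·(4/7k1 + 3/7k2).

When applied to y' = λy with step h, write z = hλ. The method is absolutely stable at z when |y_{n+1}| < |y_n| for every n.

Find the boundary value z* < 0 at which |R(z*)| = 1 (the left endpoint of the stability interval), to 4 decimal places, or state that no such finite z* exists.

On y'=λy, z=hλ:
  k1=λy_n ⇒ h·k1=z·y_n;  k2=λ(1+6/11z)y_n ⇒ h·k2=z(1+6/11z)y_n
  y_{n+1}/y_n = 1 + 4/7z + 3/7z(1+6/11z) = 1 + z + 18/77z²
  so R(z) = 1 + z + 18/77z².

Solve |R(x)|<1 on ℝ⁻.
x=-1.29: |R|=0.0990
R=1: x+18/77x²=0 ⇒ x=−77/18=-4.2778; min R=1−1/(4·18/77)=-0.0694>−1
Confirm numerically:
  x=-3.526: |R|=0.38034 <1
  x=-3.481: |R|=0.35163 <1
  x=-2.299: |R|=0.06345 <1
  x=-4.604: |R|=1.35110 >1
  x=-4.344: |R|=1.06725 >1
So |R|<1 on (-4.2778, 0).

left endpoint -4.2778.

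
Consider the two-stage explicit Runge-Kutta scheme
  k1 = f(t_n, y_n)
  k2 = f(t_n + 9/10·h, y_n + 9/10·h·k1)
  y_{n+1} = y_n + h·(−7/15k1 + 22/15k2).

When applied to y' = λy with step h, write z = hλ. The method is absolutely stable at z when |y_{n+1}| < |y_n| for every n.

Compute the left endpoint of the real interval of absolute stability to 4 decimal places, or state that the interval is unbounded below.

left endpoint -0.7576.

With y'=λy (z=hλ):
  k1=λy_n ⇒ h·k1=z·y_n;  k2=λ(1+9/10z)y_n ⇒ h·k2=z(1+9/10z)y_n
  y_{n+1}/y_n = 1 − 7/15z + 22/15z(1+9/10z) = 1 + z + 33/25z²
  ⇒ R(z) = 1 + z + 33/25z².

Need |R(x)|<1, x<0.
x=-1.5: |R|=2.4700
R=1: x+33/25x²=0 ⇒ x=−25/33=-0.7576; min R=1−1/(4·33/25)=0.8106>−1
Confirm numerically:
  x=-0.713: |R|=0.95805 <1
  x=-0.587: |R|=0.86783 <1
  x=-0.428: |R|=0.81380 <1
  x=-0.360: |R|=0.81107 <1
  x=-1.117: |R|=1.52995 >1
  x=-1.030: |R|=1.37039 >1
  x=-0.944: |R|=1.23230 >1
So |R|<1 on (-0.7576, 0).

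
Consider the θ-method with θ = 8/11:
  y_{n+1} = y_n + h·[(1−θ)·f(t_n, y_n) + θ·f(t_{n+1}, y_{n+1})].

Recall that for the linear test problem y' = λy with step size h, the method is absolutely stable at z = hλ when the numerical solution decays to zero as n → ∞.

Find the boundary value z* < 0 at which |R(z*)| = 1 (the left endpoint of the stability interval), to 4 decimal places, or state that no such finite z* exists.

On y'=λy, z=hλ:
  y_{n+1} = y_n + z·[3/11·y_n + 8/11·y_{n+1}] ⇒ (1 − 8/11z)y_{n+1} = (1 + 3/11z)y_n
  R(z) = (1 + 3/11z)/(1 − 8/11z).

Find x<0 with |R(x)|<1.
x=-0.49: |R|=0.6387
x=-2: |R|=0.1852
x=-10: |R|=0.2088
x=-100: |R|=0.3564
θ=8/11≥1/2 ⇒ |1+3/11x|<|1−8/11x| ∀x<0 ⇒ stable on all of ℝ⁻.

(−∞, 0) — no finite endpoint.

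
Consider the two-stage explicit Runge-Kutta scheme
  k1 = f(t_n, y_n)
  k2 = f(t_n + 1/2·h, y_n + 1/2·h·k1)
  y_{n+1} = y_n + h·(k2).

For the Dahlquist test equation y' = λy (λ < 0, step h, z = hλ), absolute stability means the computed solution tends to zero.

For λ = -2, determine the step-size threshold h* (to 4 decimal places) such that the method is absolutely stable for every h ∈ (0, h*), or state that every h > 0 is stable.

On y'=λy, z=hλ:
  k1=λy_n ⇒ h·k1=z·y_n;  k2=λ(1+1/2z)y_n ⇒ h·k2=z(1+1/2z)y_n
  y_{n+1}/y_n = 1 + z(1+1/2z) = 1 + z + 1/2z²
  so R(z) = 1 + z + 1/2z².

Solve |R(x)|<1 on ℝ⁻.
x=-1.74: |R|=0.7738
R=1: x+1/2x²=0 ⇒ x=−2=-2.0000; min R=1−1/(4·1/2)=0.5000>−1
Confirm numerically:
  x=-1.457: |R|=0.60442 <1
  x=-1.214: |R|=0.52290 <1
  x=-0.999: |R|=0.50000 <1
  x=-0.897: |R|=0.50530 <1
  x=-2.546: |R|=1.69506 >1
  x=-2.193: |R|=1.21162 >1
  x=-2.078: |R|=1.08104 >1
So |R|<1 on (-2.0000, 0).

(-2.0000,0); λ=-2 ⇒ h* = (2)/2 = 1.0000.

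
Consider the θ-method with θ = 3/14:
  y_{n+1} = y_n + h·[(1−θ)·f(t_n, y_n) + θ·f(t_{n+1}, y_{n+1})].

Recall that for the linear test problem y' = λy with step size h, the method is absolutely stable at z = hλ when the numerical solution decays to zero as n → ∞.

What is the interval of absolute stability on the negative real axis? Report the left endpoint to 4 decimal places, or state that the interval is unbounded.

With y'=λy (z=hλ):
  y_{n+1} = y_n + z·[11/14·y_n + 3/14·y_{n+1}] ⇒ (1 − 3/14z)y_{n+1} = (1 + 11/14z)y_n
  R(z) = (1 + 11/14z)/(1 − 3/14z).

Find x<0 with |R(x)|<1.
x=-1.05: |R|=0.1429
R=−1: 1+11/14x = −1+3/14x ⇒ -4/7x=2 ⇒ x=2/(-4/7)=-3.5000
Confirm numerically:
  x=-2.805: |R|=0.75195 <1
  x=-2.779: |R|=0.74177 <1
  x=-1.487: |R|=0.12767 <1
  x=-3.859: |R|=1.11229 >1
  x=-3.727: |R|=1.07212 >1
Stable set (-3.5000, 0).

(-3.5000, 0).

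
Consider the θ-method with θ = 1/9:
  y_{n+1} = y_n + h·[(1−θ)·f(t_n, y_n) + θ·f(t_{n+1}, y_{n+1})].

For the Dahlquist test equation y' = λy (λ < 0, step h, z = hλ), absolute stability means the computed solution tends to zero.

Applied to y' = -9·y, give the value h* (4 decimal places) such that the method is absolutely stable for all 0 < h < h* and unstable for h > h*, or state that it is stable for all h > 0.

(-2.5714,0); λ=-9 ⇒ h* = (18/7)/9 = 0.2857.

With y'=λy (z=hλ):
  y_{n+1} = y_n + z·[8/9·y_n + 1/9·y_{n+1}] ⇒ (1 − 1/9z)y_{n+1} = (1 + 8/9z)y_n
  so R(z) = (1 + 8/9z)/(1 − 1/9z).

Solve |R(x)|<1 on ℝ⁻.
x=-1.53: |R|=0.3077
R=−1: 1+8/9x = −1+1/9x ⇒ -7/9x=2 ⇒ x=2/(-7/9)=-2.5714
Confirm numerically:
  x=-2.236: |R|=0.79103 <1
  x=-1.839: |R|=0.52699 <1
  x=-1.455: |R|=0.25251 <1
  x=-1.371: |R|=0.18976 <1
  x=-2.959: |R|=1.22686 >1
  x=-2.948: |R|=1.22062 >1
  x=-2.733: |R|=1.09639 >1
Interval (-2.5714, 0).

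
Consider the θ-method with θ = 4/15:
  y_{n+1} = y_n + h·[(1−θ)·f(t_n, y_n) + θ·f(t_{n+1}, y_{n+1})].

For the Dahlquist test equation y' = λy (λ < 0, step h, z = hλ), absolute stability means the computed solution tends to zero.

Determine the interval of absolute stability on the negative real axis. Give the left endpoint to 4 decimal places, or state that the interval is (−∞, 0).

On y'=λy, z=hλ:
  y_{n+1} = y_n + z·[11/15·y_n + 4/15·y_{n+1}] ⇒ (1 − 4/15z)y_{n+1} = (1 + 11/15z)y_n
  ⇒ R(z) = (1 + 11/15z)/(1 − 4/15z).

Need |R(x)|<1, x<0.
x=-1.27: |R|=0.0513
R=−1: 1+11/15x = −1+4/15x ⇒ -7/15x=2 ⇒ x=2/(-7/15)=-4.2857
Confirm numerically:
  x=-3.914: |R|=0.91512 <1
  x=-3.456: |R|=0.79850 <1
  x=-2.696: |R|=0.56841 <1
  x=-4.885: |R|=1.12145 >1
  x=-4.476: |R|=1.04048 >1
Stable set (-4.2857, 0).

z∈(-4.2857,0).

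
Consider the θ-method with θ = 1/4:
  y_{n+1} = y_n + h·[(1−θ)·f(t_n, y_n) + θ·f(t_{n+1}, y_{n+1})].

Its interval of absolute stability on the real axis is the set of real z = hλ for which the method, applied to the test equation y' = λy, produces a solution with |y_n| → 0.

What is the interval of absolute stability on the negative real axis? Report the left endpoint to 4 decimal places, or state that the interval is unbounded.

On y'=λy, z=hλ:
  y_{n+1} = y_n + z·[3/4·y_n + 1/4·y_{n+1}] ⇒ (1 − 1/4z)y_{n+1} = (1 + 3/4z)y_n
  so R(z) = (1 + 3/4z)/(1 − 1/4z).

Boundary: |R(x)|=1, x<0.
x=-1.72: |R|=0.2028
R=−1: 1+3/4x = −1+1/4x ⇒ -1/2x=2 ⇒ x=2/(-1/2)=-4.0000
Confirm numerically:
  x=-3.838: |R|=0.95866 <1
  x=-2.909: |R|=0.68418 <1
  x=-2.358: |R|=0.48349 <1
  x=-4.491: |R|=1.11565 >1
  x=-4.224: |R|=1.05447 >1
Interval (-4.0000, 0).

z∈(-4.0000,0).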